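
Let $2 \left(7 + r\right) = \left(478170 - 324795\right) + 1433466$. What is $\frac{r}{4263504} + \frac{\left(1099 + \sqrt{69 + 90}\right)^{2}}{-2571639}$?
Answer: $- \frac{296168494487}{1044208872672} - \frac{314 \sqrt{159}}{367377} \approx -0.29441$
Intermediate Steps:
$r = \frac{1586827}{2}$ ($r = -7 + \frac{\left(478170 - 324795\right) + 1433466}{2} = -7 + \frac{153375 + 1433466}{2} = -7 + \frac{1}{2} \cdot 1586841 = -7 + \frac{1586841}{2} = \frac{1586827}{2} \approx 7.9341 \cdot 10^{5}$)
$\frac{r}{4263504} + \frac{\left(1099 + \sqrt{69 + 90}\right)^{2}}{-2571639} = \frac{1586827}{2 \cdot 4263504} + \frac{\left(1099 + \sqrt{69 + 90}\right)^{2}}{-2571639} = \frac{1586827}{2} \cdot \frac{1}{4263504} + \left(1099 + \sqrt{159}\right)^{2} \left(- \frac{1}{2571639}\right) = \frac{1586827}{8527008} - \frac{\left(1099 + \sqrt{159}\right)^{2}}{2571639}$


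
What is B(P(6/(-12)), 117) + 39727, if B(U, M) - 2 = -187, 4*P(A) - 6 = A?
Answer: 39542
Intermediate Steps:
P(A) = 3/2 + A/4
B(U, M) = -185 (B(U, M) = 2 - 187 = -185)
B(P(6/(-12)), 117) + 39727 = -185 + 39727 = 39542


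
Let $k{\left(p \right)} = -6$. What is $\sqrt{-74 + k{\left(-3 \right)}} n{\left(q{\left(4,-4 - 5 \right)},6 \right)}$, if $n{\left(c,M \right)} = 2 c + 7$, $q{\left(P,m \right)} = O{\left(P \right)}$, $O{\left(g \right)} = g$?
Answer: $60 i \sqrt{5} \approx 134.16 i$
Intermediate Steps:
$q{\left(P,m \right)} = P$
$n{\left(c,M \right)} = 7 + 2 c$
$\sqrt{-74 + k{\left(-3 \right)}} n{\left(q{\left(4,-4 - 5 \right)},6 \right)} = \sqrt{-74 - 6} \left(7 + 2 \cdot 4\right) = \sqrt{-80} \left(7 + 8\right) = 4 i \sqrt{5} \cdot 15 = 60 i \sqrt{5}$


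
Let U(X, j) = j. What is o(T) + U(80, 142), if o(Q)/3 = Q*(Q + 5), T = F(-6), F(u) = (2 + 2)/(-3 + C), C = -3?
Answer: 400/3 ≈ 133.33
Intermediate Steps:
F(u) = -2/3 (F(u) = (2 + 2)/(-3 - 3) = 4/(-6) = 4*(-1/6) = -2/3)
T = -2/3 ≈ -0.66667
o(Q) = 3*Q*(5 + Q) (o(Q) = 3*(Q*(Q + 5)) = 3*(Q*(5 + Q)) = 3*Q*(5 + Q))
o(T) + U(80, 142) = 3*(-2/3)*(5 - 2/3) + 142 = 3*(-2/3)*(13/3) + 142 = -26/3 + 142 = 400/3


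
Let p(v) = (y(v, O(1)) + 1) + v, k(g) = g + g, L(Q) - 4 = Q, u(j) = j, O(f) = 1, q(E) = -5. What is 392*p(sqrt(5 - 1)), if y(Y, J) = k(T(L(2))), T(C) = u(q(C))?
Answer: -2744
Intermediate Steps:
L(Q) = 4 + Q
T(C) = -5
k(g) = 2*g
y(Y, J) = -10 (y(Y, J) = 2*(-5) = -10)
p(v) = -9 + v (p(v) = (-10 + 1) + v = -9 + v)
392*p(sqrt(5 - 1)) = 392*(-9 + sqrt(5 - 1)) = 392*(-9 + sqrt(4)) = 392*(-9 + 2) = 392*(-7) = -2744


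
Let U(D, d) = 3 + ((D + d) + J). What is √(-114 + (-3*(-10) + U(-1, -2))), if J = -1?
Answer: I*√85 ≈ 9.2195*I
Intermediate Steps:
U(D, d) = 2 + D + d (U(D, d) = 3 + ((D + d) - 1) = 3 + (-1 + D + d) = 2 + D + d)
√(-114 + (-3*(-10) + U(-1, -2))) = √(-114 + (-3*(-10) + (2 - 1 - 2))) = √(-114 + (30 - 1)) = √(-114 + 29) = √(-85) = I*√85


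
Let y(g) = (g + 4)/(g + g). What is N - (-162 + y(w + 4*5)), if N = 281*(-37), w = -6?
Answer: -143299/14 ≈ -10236.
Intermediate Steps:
N = -10397
y(g) = (4 + g)/(2*g) (y(g) = (4 + g)/((2*g)) = (4 + g)*(1/(2*g)) = (4 + g)/(2*g))
N - (-162 + y(w + 4*5)) = -10397 - (-162 + (4 + (-6 + 4*5))/(2*(-6 + 4*5))) = -10397 - (-162 + (4 + (-6 + 20))/(2*(-6 + 20))) = -10397 - (-162 + (1/2)*(4 + 14)/14) = -10397 - (-162 + (1/2)*(1/14)*18) = -10397 - (-162 + 9/14) = -10397 - 1*(-2259/14) = -10397 + 2259/14 = -143299/14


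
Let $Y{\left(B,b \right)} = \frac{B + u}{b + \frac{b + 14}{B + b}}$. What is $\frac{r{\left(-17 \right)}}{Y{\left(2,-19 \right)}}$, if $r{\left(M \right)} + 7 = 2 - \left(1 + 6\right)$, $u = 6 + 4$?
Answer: $\frac{318}{17} \approx 18.706$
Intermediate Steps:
$u = 10$
$Y{\left(B,b \right)} = \frac{10 + B}{b + \frac{14 + b}{B + b}}$ ($Y{\left(B,b \right)} = \frac{B + 10}{b + \frac{b + 14}{B + b}} = \frac{10 + B}{b + \frac{14 + b}{B + b}}$)
$r{\left(M \right)} = -12$ ($r{\left(M \right)} = -7 + \left(2 - \left(1 + 6\right)\right) = -7 + \left(2 - 7\right) = -7 - 5 = -12$)
$\frac{r{\left(-17 \right)}}{Y{\left(2,-19 \right)}} = - \frac{12}{\frac{1}{14 - 19 + \left(-19\right)^{2} + 2 \left(-19\right)} \left(2^{2} + 10 \cdot 2 + 10 \left(-19\right) + 2 \left(-19\right)\right)} = - \frac{12}{\frac{1}{14 - 19 + 361 - 38} \left(4 + 20 - 190 - 38\right)} = - \frac{12}{\frac{1}{318} \left(-204\right)} = - \frac{12}{- \frac{34}{53}} = \left(-12\right) \left(- \frac{53}{34}\right) = \frac{318}{17}$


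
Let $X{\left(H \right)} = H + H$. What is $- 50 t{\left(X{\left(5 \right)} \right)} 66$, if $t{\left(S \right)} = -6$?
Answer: $19800$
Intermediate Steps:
$X{\left(H \right)} = 2 H$
$- 50 t{\left(X{\left(5 \right)} \right)} 66 = \left(-50\right) \left(-6\right) 66 = 300 \cdot 66 = 19800$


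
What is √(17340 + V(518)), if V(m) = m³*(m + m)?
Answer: 2*√35998888823 ≈ 3.7947e+5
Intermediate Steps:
V(m) = 2*m⁴ (V(m) = m³*(2*m) = 2*m⁴)
√(17340 + V(518)) = √(17340 + 2*518⁴) = √(17340 + 2*71997768976) = √(17340 + 143995537952) = √143995555292 = 2*√35998888823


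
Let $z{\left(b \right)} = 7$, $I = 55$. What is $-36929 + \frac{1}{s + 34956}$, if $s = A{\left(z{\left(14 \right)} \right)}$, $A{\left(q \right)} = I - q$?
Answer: $- \frac{1292662715}{35004} \approx -36929.0$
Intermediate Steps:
$A{\left(q \right)} = 55 - q$
$s = 48$ ($s = 55 - 7 = 48$)
$-36929 + \frac{1}{s + 34956} = -36929 + \frac{1}{48 + 34956} = -36929 + \frac{1}{35004} = - \frac{1292662715}{35004}$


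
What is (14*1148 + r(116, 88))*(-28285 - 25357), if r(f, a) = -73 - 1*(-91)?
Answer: -863099780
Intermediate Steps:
r(f, a) = 18 (r(f, a) = -73 + 91 = 18)
(14*1148 + r(116, 88))*(-28285 - 25357) = (14*1148 + 18)*(-28285 - 25357) = (16072 + 18)*(-53642) = 16090*(-53642) = -863099780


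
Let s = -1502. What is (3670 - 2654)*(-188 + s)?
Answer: -1717040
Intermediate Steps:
(3670 - 2654)*(-188 + s) = (3670 - 2654)*(-188 - 1502) = 1016*(-1690) = -1717040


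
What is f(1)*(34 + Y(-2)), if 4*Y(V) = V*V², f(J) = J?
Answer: 32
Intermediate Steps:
Y(V) = V³/4 (Y(V) = (V*V²)/4 = V³/4)
f(1)*(34 + Y(-2)) = 1*(34 + (¼)*(-2)³) = 1*(34 + (¼)*(-8)) = 1*(34 - 2) = 1*32 = 32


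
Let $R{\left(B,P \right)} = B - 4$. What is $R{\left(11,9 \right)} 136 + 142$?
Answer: $1094$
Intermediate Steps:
$R{\left(B,P \right)} = -4 + B$
$R{\left(11,9 \right)} 136 + 142 = \left(-4 + 11\right) 136 + 142 = 7 \cdot 136 + 142 = 952 + 142 = 1094$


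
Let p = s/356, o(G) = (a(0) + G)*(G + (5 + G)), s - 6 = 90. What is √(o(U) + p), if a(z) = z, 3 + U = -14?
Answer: √3907189/89 ≈ 22.210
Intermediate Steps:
U = -17 (U = -3 - 14 = -17)
s = 96 (s = 6 + 90 = 96)
o(G) = G*(5 + 2*G) (o(G) = (0 + G)*(G + (5 + G)) = G*(5 + 2*G))
p = 24/89 (p = 96/356 = 96*(1/356) = 24/89 ≈ 0.26966)
√(o(U) + p) = √(-17*(5 + 2*(-17)) + 24/89) = √(-17*(5 - 34) + 24/89) = √(-17*(-29) + 24/89) = √(493 + 24/89) = √(43901/89) = √3907189/89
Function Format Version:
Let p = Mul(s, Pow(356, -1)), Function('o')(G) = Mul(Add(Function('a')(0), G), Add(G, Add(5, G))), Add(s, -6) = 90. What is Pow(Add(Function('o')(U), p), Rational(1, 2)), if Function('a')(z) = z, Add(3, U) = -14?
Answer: Mul(Rational(1, 89), Pow(3907189, Rational(1, 2))) ≈ 22.210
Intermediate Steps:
U = -17 (U = Add(-3, -14) = -17)
s = 96 (s = Add(6, 90) = 96)
Function('o')(G) = Mul(G, Add(5, Mul(2, G))) (Function('o')(G) = Mul(Add(0, G), Add(G, Add(5, G))) = Mul(G, Add(5, Mul(2, G))))
p = Rational(24, 89) (p = Mul(96, Pow(356, -1)) = Mul(96, Rational(1, 356)) = Rational(24, 89) ≈ 0.26966)
Pow(Add(Function('o')(U), p), Rational(1, 2)) = Pow(Add(Mul(-17, Add(5, Mul(2, -17))), Rational(24, 89)), Rational(1, 2)) = Pow(Add(Mul(-17, Add(5, -34)), Rational(24, 89)), Rational(1, 2)) = Pow(Add(Mul(-17, -29), Rational(24, 89)), Rational(1, 2)) = Pow(Add(493, Rational(24, 89)), Rational(1, 2)) = Pow(Rational(43901, 89), Rational(1, 2)) = Mul(Rational(1, 89), Pow(3907189, Rational(1, 2)))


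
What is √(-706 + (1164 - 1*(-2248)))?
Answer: √2706 ≈ 52.019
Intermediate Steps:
√(-706 + (1164 - 1*(-2248))) = √(-706 + (1164 + 2248)) = √(-706 + 3412) = √2706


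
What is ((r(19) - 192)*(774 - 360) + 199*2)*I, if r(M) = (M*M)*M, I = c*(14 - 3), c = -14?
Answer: -425122544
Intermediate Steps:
I = -154 (I = -14*(14 - 3) = -14*11 = -154)
r(M) = M³ (r(M) = M²*M = M³)
((r(19) - 192)*(774 - 360) + 199*2)*I = ((19³ - 192)*(774 - 360) + 199*2)*(-154) = ((6859 - 192)*414 + 398)*(-154) = (6667*414 + 398)*(-154) = (2760138 + 398)*(-154) = 2760536*(-154) = -425122544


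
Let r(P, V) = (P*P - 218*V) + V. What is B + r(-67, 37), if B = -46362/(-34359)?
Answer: -40528166/11453 ≈ -3538.7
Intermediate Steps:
r(P, V) = P² - 217*V (r(P, V) = (P² - 218*V) + V = P² - 217*V)
B = 15454/11453 (B = -46362*(-1/34359) = 15454/11453 ≈ 1.3493)
B + r(-67, 37) = 15454/11453 + ((-67)² - 217*37) = 15454/11453 + (4489 - 8029) = 15454/11453 - 3540 = -40528166/11453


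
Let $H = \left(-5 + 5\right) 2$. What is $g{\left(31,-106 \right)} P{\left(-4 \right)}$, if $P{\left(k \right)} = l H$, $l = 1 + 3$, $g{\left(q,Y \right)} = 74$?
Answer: $0$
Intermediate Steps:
$l = 4$
$H = 0$ ($H = 0 \cdot 2 = 0$)
$P{\left(k \right)} = 0$ ($P{\left(k \right)} = 4 \cdot 0 = 0$)
$g{\left(31,-106 \right)} P{\left(-4 \right)} = 74 \cdot 0 = 0$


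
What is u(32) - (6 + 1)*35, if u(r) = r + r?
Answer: -181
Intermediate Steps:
u(r) = 2*r
u(32) - (6 + 1)*35 = 2*32 - (6 + 1)*35 = 64 - 7*35 = 64 - 1*245 = 64 - 245 = -181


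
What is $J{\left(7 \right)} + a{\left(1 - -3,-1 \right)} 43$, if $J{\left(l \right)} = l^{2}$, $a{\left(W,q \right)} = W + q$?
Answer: $178$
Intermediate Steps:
$J{\left(7 \right)} + a{\left(1 - -3,-1 \right)} 43 = 7^{2} + \left(\left(1 - -3\right) - 1\right) 43 = 49 + \left(\left(1 + 3\right) - 1\right) 43 = 49 + \left(4 - 1\right) 43 = 49 + 3 \cdot 43 = 49 + 129 = 178$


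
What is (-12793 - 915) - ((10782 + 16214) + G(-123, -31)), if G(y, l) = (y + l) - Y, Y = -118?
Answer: -40668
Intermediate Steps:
G(y, l) = 118 + l + y (G(y, l) = (y + l) - 1*(-118) = (l + y) + 118 = 118 + l + y)
(-12793 - 915) - ((10782 + 16214) + G(-123, -31)) = (-12793 - 915) - ((10782 + 16214) + (118 - 31 - 123)) = -13708 - (26996 - 36) = -13708 - 1*26960 = -13708 - 26960 = -40668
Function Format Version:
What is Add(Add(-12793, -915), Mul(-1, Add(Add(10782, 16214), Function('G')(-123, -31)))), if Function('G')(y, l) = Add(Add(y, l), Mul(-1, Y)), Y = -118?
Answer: -40668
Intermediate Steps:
Function('G')(y, l) = Add(118, l, y) (Function('G')(y, l) = Add(Add(y, l), Mul(-1, -118)) = Add(Add(l, y), 118) = Add(118, l, y))
Add(Add(-12793, -915), Mul(-1, Add(Add(10782, 16214), Function('G')(-123, -31)))) = Add(Add(-12793, -915), Mul(-1, Add(Add(10782, 16214), Add(118, -31, -123)))) = Add(-13708, Mul(-1, Add(26996, -36))) = Add(-13708, Mul(-1, 26960)) = Add(-13708, -26960) = -40668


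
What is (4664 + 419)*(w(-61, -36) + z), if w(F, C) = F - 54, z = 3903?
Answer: 19254404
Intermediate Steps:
w(F, C) = -54 + F
(4664 + 419)*(w(-61, -36) + z) = (4664 + 419)*((-54 - 61) + 3903) = 5083*(-115 + 3903) = 5083*3788 = 19254404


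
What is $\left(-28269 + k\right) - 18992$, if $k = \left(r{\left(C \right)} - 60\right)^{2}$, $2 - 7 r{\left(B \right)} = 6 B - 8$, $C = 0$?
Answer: $- \frac{2147689}{49} \approx -43830.0$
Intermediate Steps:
$r{\left(B \right)} = \frac{10}{7} - \frac{6 B}{7}$ ($r{\left(B \right)} = \frac{2}{7} - \frac{6 B - 8}{7} = \frac{2}{7} - \frac{-8 + 6 B}{7} = \frac{2}{7} - \left(- \frac{8}{7} + \frac{6 B}{7}\right) = \frac{10}{7} - \frac{6 B}{7}$)
$k = \frac{168100}{49}$ ($k = \left(\left(\frac{10}{7} - 0\right) - 60\right)^{2} = \left(\left(\frac{10}{7} + 0\right) - 60\right)^{2} = \left(\frac{10}{7} - 60\right)^{2} = \left(- \frac{410}{7}\right)^{2} = \frac{168100}{49} \approx 3430.6$)
$\left(-28269 + k\right) - 18992 = \left(-28269 + \frac{168100}{49}\right) - 18992 = - \frac{1217081}{49} - 18992 = - \frac{2147689}{49}$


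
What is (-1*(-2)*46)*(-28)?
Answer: -2576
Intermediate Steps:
(-1*(-2)*46)*(-28) = (2*46)*(-28) = 92*(-28) = -2576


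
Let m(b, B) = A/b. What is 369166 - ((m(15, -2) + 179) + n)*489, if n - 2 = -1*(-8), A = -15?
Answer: 277234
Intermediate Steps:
n = 10 (n = 2 - 1*(-8) = 2 + 8 = 10)
m(b, B) = -15/b
369166 - ((m(15, -2) + 179) + n)*489 = 369166 - ((-15/15 + 179) + 10)*489 = 369166 - ((-15*1/15 + 179) + 10)*489 = 369166 - ((-1 + 179) + 10)*489 = 369166 - (178 + 10)*489 = 369166 - 188*489 = 369166 - 1*91932 = 369166 - 91932 = 277234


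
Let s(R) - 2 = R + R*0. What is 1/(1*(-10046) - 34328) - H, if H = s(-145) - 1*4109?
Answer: 188678247/44374 ≈ 4252.0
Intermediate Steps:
s(R) = 2 + R (s(R) = 2 + (R + R*0) = 2 + (R + 0) = 2 + R)
H = -4252 (H = (2 - 145) - 1*4109 = -143 - 4109 = -4252)
1/(1*(-10046) - 34328) - H = 1/(1*(-10046) - 34328) - 1*(-4252) = 1/(-10046 - 34328) + 4252 = 1/(-44374) + 4252 = -1/44374 + 4252 = 188678247/44374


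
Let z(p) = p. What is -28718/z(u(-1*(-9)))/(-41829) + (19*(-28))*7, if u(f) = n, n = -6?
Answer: -467327947/125487 ≈ -3724.1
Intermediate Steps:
u(f) = -6
-28718/z(u(-1*(-9)))/(-41829) + (19*(-28))*7 = -28718/(-6)/(-41829) + (19*(-28))*7 = -28718*(-⅙)*(-1/41829) - 532*7 = (14359/3)*(-1/41829) - 3724 = -14359/125487 - 3724 = -467327947/125487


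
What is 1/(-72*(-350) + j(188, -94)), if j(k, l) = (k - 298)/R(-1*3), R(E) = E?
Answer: 3/75710 ≈ 3.9625e-5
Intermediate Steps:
j(k, l) = 298/3 - k/3 (j(k, l) = (k - 298)/((-1*3)) = (-298 + k)/(-3) = (-298 + k)*(-⅓) = 298/3 - k/3)
1/(-72*(-350) + j(188, -94)) = 1/(-72*(-350) + (298/3 - ⅓*188)) = 1/(25200 + (298/3 - 188/3)) = 1/(25200 + 110/3) = 1/(75710/3) = 3/75710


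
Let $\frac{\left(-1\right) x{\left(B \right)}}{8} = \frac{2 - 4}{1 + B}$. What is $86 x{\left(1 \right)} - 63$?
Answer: $625$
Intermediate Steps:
$x{\left(B \right)} = \frac{16}{1 + B}$ ($x{\left(B \right)} = - 8 \frac{2 - 4}{1 + B} = - 8 \left(- \frac{2}{1 + B}\right) = \frac{16}{1 + B}$)
$86 x{\left(1 \right)} - 63 = 86 \frac{16}{1 + 1} - 63 = 86 \cdot \frac{16}{2} - 63 = 86 \cdot 16 \cdot \frac{1}{2} - 63 = 86 \cdot 8 - 63 = 688 - 63 = 625$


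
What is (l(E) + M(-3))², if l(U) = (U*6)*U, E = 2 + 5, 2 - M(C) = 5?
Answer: 84681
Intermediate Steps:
M(C) = -3 (M(C) = 2 - 1*5 = 2 - 5 = -3)
E = 7
l(U) = 6*U² (l(U) = (6*U)*U = 6*U²)
(l(E) + M(-3))² = (6*7² - 3)² = (6*49 - 3)² = (294 - 3)² = 291² = 84681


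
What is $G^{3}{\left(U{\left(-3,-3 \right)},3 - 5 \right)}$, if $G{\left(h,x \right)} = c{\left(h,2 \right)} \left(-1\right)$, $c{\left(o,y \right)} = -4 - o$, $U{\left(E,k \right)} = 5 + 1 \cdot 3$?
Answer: $1728$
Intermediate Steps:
$U{\left(E,k \right)} = 8$ ($U{\left(E,k \right)} = 5 + 3 = 8$)
$G{\left(h,x \right)} = 4 + h$ ($G{\left(h,x \right)} = \left(-4 - h\right) \left(-1\right) = 4 + h$)
$G^{3}{\left(U{\left(-3,-3 \right)},3 - 5 \right)} = \left(4 + 8\right)^{3} = 12^{3} = 1728$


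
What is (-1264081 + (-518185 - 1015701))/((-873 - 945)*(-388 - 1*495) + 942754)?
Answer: -2797967/2548048 ≈ -1.0981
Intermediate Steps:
(-1264081 + (-518185 - 1015701))/((-873 - 945)*(-388 - 1*495) + 942754) = (-1264081 - 1533886)/(-1818*(-388 - 495) + 942754) = -2797967/(-1818*(-883) + 942754) = -2797967/(1605294 + 942754) = -2797967/2548048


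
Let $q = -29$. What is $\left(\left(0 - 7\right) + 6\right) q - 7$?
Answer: $22$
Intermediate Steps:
$\left(\left(0 - 7\right) + 6\right) q - 7 = \left(\left(0 - 7\right) + 6\right) \left(-29\right) - 7 = \left(-7 + 6\right) \left(-29\right) - 7 = \left(-1\right) \left(-29\right) - 7 = 29 - 7 = 22$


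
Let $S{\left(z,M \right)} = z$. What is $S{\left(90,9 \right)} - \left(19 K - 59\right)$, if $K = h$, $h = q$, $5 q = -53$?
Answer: $\frac{1752}{5} \approx 350.4$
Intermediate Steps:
$q = - \frac{53}{5}$ ($q = \frac{1}{5} \left(-53\right) = - \frac{53}{5} \approx -10.6$)
$h = - \frac{53}{5} \approx -10.6$
$K = - \frac{53}{5} \approx -10.6$
$S{\left(90,9 \right)} - \left(19 K - 59\right) = 90 - \left(19 \left(- \frac{53}{5}\right) - 59\right) = 90 - \left(- \frac{1007}{5} - 59\right) = 90 - - \frac{1302}{5} = 90 + \frac{1302}{5} = \frac{1752}{5}$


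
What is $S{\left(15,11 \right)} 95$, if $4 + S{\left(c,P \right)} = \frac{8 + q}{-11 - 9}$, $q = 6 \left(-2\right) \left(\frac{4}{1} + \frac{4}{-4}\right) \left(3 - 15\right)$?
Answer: $-2470$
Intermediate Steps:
$q = 432$ ($q = - 12 \left(4 \cdot 1 + 4 \left(- \frac{1}{4}\right)\right) \left(3 - 15\right) = - 12 \left(4 - 1\right) \left(-12\right) = \left(-12\right) 3 \left(-12\right) = \left(-36\right) \left(-12\right) = 432$)
$S{\left(c,P \right)} = -26$ ($S{\left(c,P \right)} = -4 + \frac{8 + 432}{-11 - 9} = -4 + \frac{440}{-20} = -4 + 440 \left(- \frac{1}{20}\right) = -4 - 22 = -26$)
$S{\left(15,11 \right)} 95 = \left(-26\right) 95 = -2470$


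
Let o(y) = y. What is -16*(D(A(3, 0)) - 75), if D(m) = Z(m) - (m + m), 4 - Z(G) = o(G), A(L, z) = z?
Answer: 1136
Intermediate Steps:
Z(G) = 4 - G
D(m) = 4 - 3*m (D(m) = (4 - m) - (m + m) = (4 - m) - 2*m = 4 - 3*m)
-16*(D(A(3, 0)) - 75) = -16*((4 - 3*0) - 75) = -16*((4 + 0) - 75) = -16*(4 - 75) = -16*(-71) = 1136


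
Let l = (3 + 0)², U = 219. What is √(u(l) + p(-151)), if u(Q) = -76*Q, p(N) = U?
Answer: I*√465 ≈ 21.564*I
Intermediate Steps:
p(N) = 219
l = 9 (l = 3² = 9)
√(u(l) + p(-151)) = √(-76*9 + 219) = √(-684 + 219) = √(-465) = I*√465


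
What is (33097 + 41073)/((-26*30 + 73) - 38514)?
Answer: -74170/39221 ≈ -1.8911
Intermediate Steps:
(33097 + 41073)/((-26*30 + 73) - 38514) = 74170/((-780 + 73) - 38514) = 74170/(-707 - 38514) = 74170/(-39221) = 74170*(-1/39221) = -74170/39221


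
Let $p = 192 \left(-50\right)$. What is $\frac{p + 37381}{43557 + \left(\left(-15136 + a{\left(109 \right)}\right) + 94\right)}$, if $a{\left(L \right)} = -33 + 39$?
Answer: $\frac{27781}{28521} \approx 0.97405$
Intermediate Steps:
$p = -9600$
$a{\left(L \right)} = 6$
$\frac{p + 37381}{43557 + \left(\left(-15136 + a{\left(109 \right)}\right) + 94\right)} = \frac{-9600 + 37381}{43557 + \left(\left(-15136 + 6\right) + 94\right)} = \frac{27781}{43557 + \left(-15130 + 94\right)} = \frac{27781}{43557 - 15036} = \frac{27781}{28521}$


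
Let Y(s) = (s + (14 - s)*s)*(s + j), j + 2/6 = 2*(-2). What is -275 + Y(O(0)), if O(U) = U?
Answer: -275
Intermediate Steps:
j = -13/3 (j = -1/3 + 2*(-2) = -1/3 - 4 = -13/3 ≈ -4.3333)
Y(s) = (-13/3 + s)*(s + s*(14 - s)) (Y(s) = (s + (14 - s)*s)*(s - 13/3) = (s + s*(14 - s))*(-13/3 + s) = (-13/3 + s)*(s + s*(14 - s)))
-275 + Y(O(0)) = -275 + (1/3)*0*(-195 - 3*0**2 + 58*0) = -275 + (1/3)*0*(-195 - 3*0 + 0) = -275 + (1/3)*0*(-195 + 0 + 0) = -275 + (1/3)*0*(-195) = -275 + 0 = -275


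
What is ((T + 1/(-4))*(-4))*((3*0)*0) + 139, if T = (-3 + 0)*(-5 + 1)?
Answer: 139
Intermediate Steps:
T = 12 (T = -3*(-4) = 12)
((T + 1/(-4))*(-4))*((3*0)*0) + 139 = ((12 + 1/(-4))*(-4))*((3*0)*0) + 139 = ((12 - ¼)*(-4))*(0*0) + 139 = ((47/4)*(-4))*0 + 139 = -47*0 + 139 = 0 + 139 = 139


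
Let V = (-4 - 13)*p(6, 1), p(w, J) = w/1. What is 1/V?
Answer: -1/102 ≈ -0.0098039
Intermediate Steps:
p(w, J) = w (p(w, J) = w*1 = w)
V = -102 (V = (-4 - 13)*6 = -17*6 = -102)
1/V = 1/(-102) = -1/102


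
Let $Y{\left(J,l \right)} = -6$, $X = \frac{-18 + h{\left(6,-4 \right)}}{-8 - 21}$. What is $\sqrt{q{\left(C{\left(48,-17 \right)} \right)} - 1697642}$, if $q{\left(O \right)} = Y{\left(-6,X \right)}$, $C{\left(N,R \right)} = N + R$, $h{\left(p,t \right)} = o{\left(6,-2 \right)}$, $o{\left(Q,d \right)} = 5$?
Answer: $4 i \sqrt{106103} \approx 1302.9 i$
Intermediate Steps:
$h{\left(p,t \right)} = 5$
$X = \frac{13}{29}$ ($X = \frac{-18 + 5}{-8 - 21} = - \frac{13}{-29} = \left(-13\right) \left(- \frac{1}{29}\right) = \frac{13}{29} \approx 0.44828$)
$q{\left(O \right)} = -6$
$\sqrt{q{\left(C{\left(48,-17 \right)} \right)} - 1697642} = \sqrt{-6 - 1697642} = \sqrt{-1697648} = 4 i \sqrt{106103}$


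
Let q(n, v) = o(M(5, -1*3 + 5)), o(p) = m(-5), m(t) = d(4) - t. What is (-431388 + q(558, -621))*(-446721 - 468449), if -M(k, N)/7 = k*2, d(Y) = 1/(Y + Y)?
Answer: 1579154662855/4 ≈ 3.9479e+11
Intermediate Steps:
d(Y) = 1/(2*Y)
M(k, N) = -14*k (M(k, N) = -7*k*2 = -14*k)
m(t) = ⅛ - t (m(t) = (½)/4 - t = (½)*(¼) - t = ⅛ - t)
o(p) = 41/8 (o(p) = ⅛ - 1*(-5) = ⅛ + 5 = 41/8)
q(n, v) = 41/8
(-431388 + q(558, -621))*(-446721 - 468449) = (-431388 + 41/8)*(-446721 - 468449) = -3451063/8*(-915170) = 1579154662855/4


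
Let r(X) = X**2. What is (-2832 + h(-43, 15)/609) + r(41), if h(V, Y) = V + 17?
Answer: -700985/609 ≈ -1151.0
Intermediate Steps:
h(V, Y) = 17 + V
(-2832 + h(-43, 15)/609) + r(41) = (-2832 + (17 - 43)/609) + 41**2 = (-2832 - 26*1/609) + 1681 = (-2832 - 26/609) + 1681 = -1724714/609 + 1681 = -700985/609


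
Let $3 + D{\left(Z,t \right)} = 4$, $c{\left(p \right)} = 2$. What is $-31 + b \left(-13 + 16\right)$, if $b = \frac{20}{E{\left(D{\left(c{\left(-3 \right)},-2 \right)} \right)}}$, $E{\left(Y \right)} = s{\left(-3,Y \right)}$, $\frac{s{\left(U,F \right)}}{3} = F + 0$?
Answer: $-11$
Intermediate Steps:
$D{\left(Z,t \right)} = 1$ ($D{\left(Z,t \right)} = -3 + 4 = 1$)
$s{\left(U,F \right)} = 3 F$ ($s{\left(U,F \right)} = 3 \left(F + 0\right) = 3 F$)
$E{\left(Y \right)} = 3 Y$
$b = \frac{20}{3}$ ($b = \frac{20}{3 \cdot 1} = \frac{20}{3} \approx 6.6667$)
$-31 + b \left(-13 + 16\right) = -31 + \frac{20 \left(-13 + 16\right)}{3} = -31 + \frac{20}{3} \cdot 3 = -31 + 20 = -11$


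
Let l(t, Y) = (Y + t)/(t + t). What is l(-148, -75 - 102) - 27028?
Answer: -7999963/296 ≈ -27027.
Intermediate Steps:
l(t, Y) = (Y + t)/(2*t) (l(t, Y) = (Y + t)/((2*t)) = (Y + t)*(1/(2*t)) = (Y + t)/(2*t))
l(-148, -75 - 102) - 27028 = (1/2)*((-75 - 102) - 148)/(-148) - 27028 = (1/2)*(-1/148)*(-177 - 148) - 27028 = (1/2)*(-1/148)*(-325) - 27028 = 325/296 - 27028 = -7999963/296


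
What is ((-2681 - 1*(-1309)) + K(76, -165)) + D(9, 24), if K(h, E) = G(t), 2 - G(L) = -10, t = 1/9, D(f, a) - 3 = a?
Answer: -1333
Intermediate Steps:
D(f, a) = 3 + a
t = ⅑ ≈ 0.11111
G(L) = 12 (G(L) = 2 - 1*(-10) = 2 + 10 = 12)
K(h, E) = 12
((-2681 - 1*(-1309)) + K(76, -165)) + D(9, 24) = ((-2681 - 1*(-1309)) + 12) + (3 + 24) = ((-2681 + 1309) + 12) + 27 = (-1372 + 12) + 27 = -1360 + 27 = -1333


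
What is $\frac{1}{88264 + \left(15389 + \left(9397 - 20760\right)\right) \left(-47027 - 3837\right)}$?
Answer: $- \frac{1}{204690200} \approx -4.8854 \cdot 10^{-9}$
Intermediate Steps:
$\frac{1}{88264 + \left(15389 + \left(9397 - 20760\right)\right) \left(-47027 - 3837\right)} = \frac{1}{88264 + \left(15389 + \left(9397 - 20760\right)\right) \left(-50864\right)} = \frac{1}{88264 + \left(15389 - 11363\right) \left(-50864\right)} = \frac{1}{88264 + 4026 \left(-50864\right)} = \frac{1}{88264 - 204778464} = \frac{1}{-204690200} = - \frac{1}{204690200}$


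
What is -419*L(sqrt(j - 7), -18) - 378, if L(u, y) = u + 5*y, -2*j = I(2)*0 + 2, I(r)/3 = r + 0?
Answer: 37332 - 838*I*sqrt(2) ≈ 37332.0 - 1185.1*I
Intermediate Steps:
I(r) = 3*r (I(r) = 3*(r + 0) = 3*r)
j = -1 (j = -((3*2)*0 + 2)/2 = -(6*0 + 2)/2 = -(0 + 2)/2 = -1/2*2 = -1)
-419*L(sqrt(j - 7), -18) - 378 = -419*(sqrt(-1 - 7) + 5*(-18)) - 378 = -419*(sqrt(-8) - 90) - 378 = -419*(2*I*sqrt(2) - 90) - 378 = -419*(-90 + 2*I*sqrt(2)) - 378 = (37710 - 838*I*sqrt(2)) - 378 = 37332 - 838*I*sqrt(2)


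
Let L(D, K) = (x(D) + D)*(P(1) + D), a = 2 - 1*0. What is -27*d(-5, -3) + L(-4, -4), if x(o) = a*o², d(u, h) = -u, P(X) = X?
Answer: -219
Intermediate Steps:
a = 2 (a = 2 + 0 = 2)
x(o) = 2*o²
L(D, K) = (1 + D)*(D + 2*D²) (L(D, K) = (2*D² + D)*(1 + D) = (D + 2*D²)*(1 + D) = (1 + D)*(D + 2*D²))
-27*d(-5, -3) + L(-4, -4) = -(-27)*(-5) - 4*(1 + 2*(-4)² + 3*(-4)) = -27*5 - 4*(1 + 2*16 - 12) = -135 - 4*(1 + 32 - 12) = -135 - 4*21 = -135 - 84 = -219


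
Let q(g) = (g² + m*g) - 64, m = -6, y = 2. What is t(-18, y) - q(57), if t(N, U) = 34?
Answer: -2809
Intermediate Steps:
q(g) = -64 + g² - 6*g (q(g) = (g² - 6*g) - 64 = -64 + g² - 6*g)
t(-18, y) - q(57) = 34 - (-64 + 57² - 6*57) = 34 - (-64 + 3249 - 342) = 34 - 1*2843 = 34 - 2843 = -2809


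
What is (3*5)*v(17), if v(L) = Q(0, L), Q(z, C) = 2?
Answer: 30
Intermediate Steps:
v(L) = 2
(3*5)*v(17) = (3*5)*2 = 15*2 = 30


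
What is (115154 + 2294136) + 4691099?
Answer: 7100389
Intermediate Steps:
(115154 + 2294136) + 4691099 = 2409290 + 4691099 = 7100389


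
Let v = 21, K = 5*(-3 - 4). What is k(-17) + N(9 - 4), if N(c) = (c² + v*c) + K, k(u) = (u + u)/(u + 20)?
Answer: 251/3 ≈ 83.667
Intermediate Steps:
K = -35 (K = 5*(-7) = -35)
k(u) = 2*u/(20 + u) (k(u) = (2*u)/(20 + u) = 2*u/(20 + u))
N(c) = -35 + c² + 21*c (N(c) = (c² + 21*c) - 35 = -35 + c² + 21*c)
k(-17) + N(9 - 4) = 2*(-17)/(20 - 17) + (-35 + (9 - 4)² + 21*(9 - 4)) = 2*(-17)/3 + (-35 + 5² + 21*5) = 2*(-17)*(⅓) + (-35 + 25 + 105) = -34/3 + 95 = 251/3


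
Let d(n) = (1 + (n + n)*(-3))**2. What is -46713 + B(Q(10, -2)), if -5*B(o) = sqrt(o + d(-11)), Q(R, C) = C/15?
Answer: -46713 - sqrt(1009995)/75 ≈ -46726.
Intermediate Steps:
Q(R, C) = C/15 (Q(R, C) = C*(1/15) = C/15)
d(n) = (1 - 6*n)**2 (d(n) = (1 + (2*n)*(-3))**2 = (1 - 6*n)**2)
B(o) = -sqrt(4489 + o)/5 (B(o) = -sqrt(o + (-1 + 6*(-11))**2)/5 = -sqrt(o + (-1 - 66)**2)/5 = -sqrt(o + (-67)**2)/5 = -sqrt(o + 4489)/5 = -sqrt(4489 + o)/5)
-46713 + B(Q(10, -2)) = -46713 - sqrt(4489 + (1/15)*(-2))/5 = -46713 - sqrt(4489 - 2/15)/5 = -46713 - sqrt(1009995)/75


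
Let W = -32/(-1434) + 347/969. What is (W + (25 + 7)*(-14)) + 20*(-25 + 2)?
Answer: -70065509/77197 ≈ -907.62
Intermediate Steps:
W = 29367/77197 (W = -32*(-1/1434) + 347*(1/969) = 16/717 + 347/969 = 29367/77197 ≈ 0.38042)
(W + (25 + 7)*(-14)) + 20*(-25 + 2) = (29367/77197 + (25 + 7)*(-14)) + 20*(-25 + 2) = (29367/77197 + 32*(-14)) + 20*(-23) = (29367/77197 - 448) - 460 = -34554889/77197 - 460 = -70065509/77197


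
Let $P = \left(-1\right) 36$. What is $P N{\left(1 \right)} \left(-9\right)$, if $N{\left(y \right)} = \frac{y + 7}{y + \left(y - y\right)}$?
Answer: $2592$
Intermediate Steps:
$P = -36$
$N{\left(y \right)} = \frac{7 + y}{y}$ ($N{\left(y \right)} = \frac{7 + y}{y + 0} = \frac{7 + y}{y}$)
$P N{\left(1 \right)} \left(-9\right) = - 36 \frac{7 + 1}{1} \left(-9\right) = - 36 \cdot 1 \cdot 8 \left(-9\right) = \left(-36\right) 8 \left(-9\right) = \left(-288\right) \left(-9\right) = 2592$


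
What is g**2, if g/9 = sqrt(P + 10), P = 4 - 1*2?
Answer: 972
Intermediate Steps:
P = 2 (P = 4 - 2 = 2)
g = 18*sqrt(3) (g = 9*sqrt(2 + 10) = 9*sqrt(12) = 9*(2*sqrt(3)) = 18*sqrt(3) ≈ 31.177)
g**2 = (18*sqrt(3))**2 = 972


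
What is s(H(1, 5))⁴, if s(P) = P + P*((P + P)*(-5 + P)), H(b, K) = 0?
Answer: 0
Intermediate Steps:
s(P) = P + 2*P²*(-5 + P) (s(P) = P + P*((2*P)*(-5 + P)) = P + P*(2*P*(-5 + P)) = P + 2*P²*(-5 + P))
s(H(1, 5))⁴ = (0*(1 - 10*0 + 2*0²))⁴ = (0*(1 + 0 + 2*0))⁴ = (0*(1 + 0 + 0))⁴ = (0*1)⁴ = 0⁴ = 0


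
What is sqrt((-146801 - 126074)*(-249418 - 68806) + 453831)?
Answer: sqrt(86835827831) ≈ 2.9468e+5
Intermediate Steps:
sqrt((-146801 - 126074)*(-249418 - 68806) + 453831) = sqrt(-272875*(-318224) + 453831) = sqrt(86835374000 + 453831) = sqrt(86835827831)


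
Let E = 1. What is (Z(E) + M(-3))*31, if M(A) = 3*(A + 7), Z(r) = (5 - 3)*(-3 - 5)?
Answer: -124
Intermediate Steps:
Z(r) = -16 (Z(r) = 2*(-8) = -16)
M(A) = 21 + 3*A (M(A) = 3*(7 + A) = 21 + 3*A)
(Z(E) + M(-3))*31 = (-16 + (21 + 3*(-3)))*31 = (-16 + (21 - 9))*31 = (-16 + 12)*31 = -4*31 = -124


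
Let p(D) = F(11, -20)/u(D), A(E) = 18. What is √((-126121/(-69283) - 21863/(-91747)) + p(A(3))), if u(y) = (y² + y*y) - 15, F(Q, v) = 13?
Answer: √33662200552147797606972453/4023669184833 ≈ 1.4419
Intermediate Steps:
u(y) = -15 + 2*y² (u(y) = (y² + y²) - 15 = 2*y² - 15 = -15 + 2*y²)
p(D) = 13/(-15 + 2*D²)
√((-126121/(-69283) - 21863/(-91747)) + p(A(3))) = √((-126121/(-69283) - 21863/(-91747)) + 13/(-15 + 2*18²)) = √((-126121*(-1/69283) - 21863*(-1/91747)) + 13/(-15 + 2*324)) = √((126121/69283 + 21863/91747) + 13/(-15 + 648)) = √(13085957616/6356507401 + 13/633) = √(8366045767141/4023669184833) = √33662200552147797606972453/4023669184833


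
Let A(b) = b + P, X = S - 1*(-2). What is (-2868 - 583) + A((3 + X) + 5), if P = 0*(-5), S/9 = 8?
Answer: -3369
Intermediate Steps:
S = 72 (S = 9*8 = 72)
P = 0
X = 74 (X = 72 - 1*(-2) = 72 + 2 = 74)
A(b) = b (A(b) = b + 0 = b)
(-2868 - 583) + A((3 + X) + 5) = (-2868 - 583) + ((3 + 74) + 5) = -3451 + (77 + 5) = -3451 + 82 = -3369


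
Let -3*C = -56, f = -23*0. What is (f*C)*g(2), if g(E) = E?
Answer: 0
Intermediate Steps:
f = 0
C = 56/3 (C = -⅓*(-56) = 56/3 ≈ 18.667)
(f*C)*g(2) = (0*(56/3))*2 = 0*2 = 0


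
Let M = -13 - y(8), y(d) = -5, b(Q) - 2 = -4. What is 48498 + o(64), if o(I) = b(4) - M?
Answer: 48504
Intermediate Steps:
b(Q) = -2 (b(Q) = 2 - 4 = -2)
M = -8 (M = -13 - 1*(-5) = -13 + 5 = -8)
o(I) = 6 (o(I) = -2 - 1*(-8) = -2 + 8 = 6)
48498 + o(64) = 48498 + 6 = 48504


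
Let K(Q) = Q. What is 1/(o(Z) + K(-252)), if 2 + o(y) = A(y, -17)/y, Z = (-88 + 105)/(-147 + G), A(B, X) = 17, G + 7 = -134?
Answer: -1/542 ≈ -0.0018450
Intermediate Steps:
G = -141 (G = -7 - 134 = -141)
Z = -17/288 (Z = (-88 + 105)/(-147 - 141) = 17/(-288) = 17*(-1/288) = -17/288 ≈ -0.059028)
o(y) = -2 + 17/y
1/(o(Z) + K(-252)) = 1/((-2 + 17/(-17/288)) - 252) = 1/((-2 + 17*(-288/17)) - 252) = 1/((-2 - 288) - 252) = 1/(-290 - 252) = 1/(-542) = -1/542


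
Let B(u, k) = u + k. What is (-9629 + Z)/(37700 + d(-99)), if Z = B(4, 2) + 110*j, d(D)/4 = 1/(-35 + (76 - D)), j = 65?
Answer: -86555/1319501 ≈ -0.065597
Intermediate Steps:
B(u, k) = k + u
d(D) = 4/(41 - D) (d(D) = 4/(-35 + (76 - D)) = 4/(41 - D))
Z = 7156 (Z = (2 + 4) + 110*65 = 6 + 7150 = 7156)
(-9629 + Z)/(37700 + d(-99)) = (-9629 + 7156)/(37700 - 4/(-41 - 99)) = -2473/(37700 - 4/(-140)) = -2473/(37700 - 4*(-1/140)) = -2473/(37700 + 1/35) = -2473/1319501/35 = -2473*35/1319501 = -86555/1319501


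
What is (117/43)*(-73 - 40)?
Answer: -13221/43 ≈ -307.46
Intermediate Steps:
(117/43)*(-73 - 40) = (117*(1/43))*(-113) = (117/43)*(-113) = -13221/43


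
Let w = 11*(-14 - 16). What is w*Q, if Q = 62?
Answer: -20460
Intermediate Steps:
w = -330 (w = 11*(-30) = -330)
w*Q = -330*62 = -20460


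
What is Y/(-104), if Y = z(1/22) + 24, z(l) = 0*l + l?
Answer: -529/2288 ≈ -0.23121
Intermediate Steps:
z(l) = l (z(l) = 0 + l = l)
Y = 529/22 (Y = 1/22 + 24 = 529/22 ≈ 24.045)
Y/(-104) = (529/22)/(-104) = (529/22)*(-1/104) = -529/2288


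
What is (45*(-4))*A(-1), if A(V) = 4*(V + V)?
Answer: 1440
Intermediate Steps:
A(V) = 8*V (A(V) = 4*(2*V) = 8*V)
(45*(-4))*A(-1) = (45*(-4))*(8*(-1)) = -180*(-8) = 1440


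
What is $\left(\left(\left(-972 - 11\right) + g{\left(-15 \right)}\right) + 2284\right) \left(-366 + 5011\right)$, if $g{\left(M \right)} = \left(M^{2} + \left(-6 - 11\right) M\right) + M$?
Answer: $8203070$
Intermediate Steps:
$g{\left(M \right)} = M^{2} - 16 M$ ($g{\left(M \right)} = \left(M^{2} + \left(-6 - 11\right) M\right) + M = \left(M^{2} - 17 M\right) + M = M^{2} - 16 M$)
$\left(\left(\left(-972 - 11\right) + g{\left(-15 \right)}\right) + 2284\right) \left(-366 + 5011\right) = \left(\left(\left(-972 - 11\right) - 15 \left(-16 - 15\right)\right) + 2284\right) \left(-366 + 5011\right) = \left(\left(-983 - -465\right) + 2284\right) 4645 = \left(\left(-983 + 465\right) + 2284\right) 4645 = \left(-518 + 2284\right) 4645 = 1766 \cdot 4645 = 8203070$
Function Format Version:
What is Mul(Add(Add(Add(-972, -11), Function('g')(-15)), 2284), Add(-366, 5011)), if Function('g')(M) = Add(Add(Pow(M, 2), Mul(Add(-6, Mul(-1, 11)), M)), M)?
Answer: 8203070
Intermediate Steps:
Function('g')(M) = Add(Pow(M, 2), Mul(-16, M)) (Function('g')(M) = Add(Add(Pow(M, 2), Mul(Add(-6, -11), M)), M) = Add(Add(Pow(M, 2), Mul(-17, M)), M) = Add(Pow(M, 2), Mul(-16, M)))
Mul(Add(Add(Add(-972, -11), Function('g')(-15)), 2284), Add(-366, 5011)) = Mul(Add(Add(Add(-972, -11), Mul(-15, Add(-16, -15))), 2284), Add(-366, 5011)) = Mul(Add(Add(-983, Mul(-15, -31)), 2284), 4645) = Mul(Add(Add(-983, 465), 2284), 4645) = Mul(Add(-518, 2284), 4645) = Mul(1766, 4645) = 8203070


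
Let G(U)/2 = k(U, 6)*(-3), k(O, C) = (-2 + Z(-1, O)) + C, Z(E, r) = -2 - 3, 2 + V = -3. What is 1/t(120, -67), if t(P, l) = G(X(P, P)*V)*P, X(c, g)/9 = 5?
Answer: 1/720 ≈ 0.0013889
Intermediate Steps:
V = -5 (V = -2 - 3 = -5)
X(c, g) = 45 (X(c, g) = 9*5 = 45)
Z(E, r) = -5
k(O, C) = -7 + C (k(O, C) = (-2 - 5) + C = -7 + C)
G(U) = 6 (G(U) = 2*((-7 + 6)*(-3)) = 2*(-1*(-3)) = 2*3 = 6)
t(P, l) = 6*P
1/t(120, -67) = 1/(6*120) = 1/720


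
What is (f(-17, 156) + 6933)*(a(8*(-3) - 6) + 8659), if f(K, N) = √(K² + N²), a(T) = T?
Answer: 59824857 + 43145*√985 ≈ 6.1179e+7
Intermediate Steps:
(f(-17, 156) + 6933)*(a(8*(-3) - 6) + 8659) = (√((-17)² + 156²) + 6933)*((8*(-3) - 6) + 8659) = (√(289 + 24336) + 6933)*((-24 - 6) + 8659) = (√24625 + 6933)*(-30 + 8659) = (5*√985 + 6933)*8629 = (6933 + 5*√985)*8629 = 59824857 + 43145*√985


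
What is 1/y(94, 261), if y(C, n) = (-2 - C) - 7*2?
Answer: -1/110 ≈ -0.0090909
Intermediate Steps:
y(C, n) = -16 - C (y(C, n) = (-2 - C) - 14 = -16 - C)
1/y(94, 261) = 1/(-16 - 1*94) = 1/(-16 - 94) = 1/(-110) = -1/110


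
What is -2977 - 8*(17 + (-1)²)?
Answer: -3121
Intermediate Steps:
-2977 - 8*(17 + (-1)²) = -2977 - 8*(17 + 1) = -2977 - 8*18 = -2977 - 1*144 = -2977 - 144 = -3121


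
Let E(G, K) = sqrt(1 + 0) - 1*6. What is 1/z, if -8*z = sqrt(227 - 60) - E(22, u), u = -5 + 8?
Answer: 20/71 - 4*sqrt(167)/71 ≈ -0.44636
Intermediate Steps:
u = 3
E(G, K) = -5 (E(G, K) = sqrt(1) - 6 = 1 - 6 = -5)
z = -5/8 - sqrt(167)/8 (z = -(sqrt(227 - 60) - 1*(-5))/8 = -(sqrt(167) + 5)/8 = -(5 + sqrt(167))/8 = -5/8 - sqrt(167)/8 ≈ -2.2404)
1/z = 1/(-5/8 - sqrt(167)/8)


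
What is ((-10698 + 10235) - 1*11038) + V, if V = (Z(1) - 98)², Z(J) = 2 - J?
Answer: -2092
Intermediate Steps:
V = 9409 (V = ((2 - 1*1) - 98)² = ((2 - 1) - 98)² = (1 - 98)² = (-97)² = 9409)
((-10698 + 10235) - 1*11038) + V = ((-10698 + 10235) - 1*11038) + 9409 = (-463 - 11038) + 9409 = -11501 + 9409 = -2092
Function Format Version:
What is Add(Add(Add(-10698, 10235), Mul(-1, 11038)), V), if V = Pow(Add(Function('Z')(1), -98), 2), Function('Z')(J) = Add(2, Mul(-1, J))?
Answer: -2092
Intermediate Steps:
V = 9409 (V = Pow(Add(Add(2, Mul(-1, 1)), -98), 2) = Pow(Add(Add(2, -1), -98), 2) = Pow(Add(1, -98), 2) = Pow(-97, 2) = 9409)
Add(Add(Add(-10698, 10235), Mul(-1, 11038)), V) = Add(Add(Add(-10698, 10235), Mul(-1, 11038)), 9409) = Add(Add(-463, -11038), 9409) = Add(-11501, 9409) = -2092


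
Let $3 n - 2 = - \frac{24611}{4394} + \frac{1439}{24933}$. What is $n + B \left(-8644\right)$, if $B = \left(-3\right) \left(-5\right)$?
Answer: $- \frac{42615326257853}{328666806} \approx -1.2966 \cdot 10^{5}$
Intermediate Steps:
$B = 15$
$n = - \frac{388191893}{328666806}$ ($n = \frac{2}{3} + \frac{- \frac{24611}{4394} + \frac{1439}{24933}}{3} = \frac{2}{3} + \frac{1}{3} \left(- \frac{607303097}{109555602}\right) = \frac{2}{3} - \frac{607303097}{328666806} = - \frac{388191893}{328666806} \approx -1.1811$)
$n + B \left(-8644\right) = - \frac{388191893}{328666806} + 15 \left(-8644\right) = - \frac{388191893}{328666806} - 129660 = - \frac{42615326257853}{328666806}$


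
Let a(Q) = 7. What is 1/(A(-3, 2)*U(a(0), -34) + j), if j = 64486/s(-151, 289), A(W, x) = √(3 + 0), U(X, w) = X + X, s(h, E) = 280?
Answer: 4514020/1028086249 - 274400*√3/1028086249 ≈ 0.0039284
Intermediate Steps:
U(X, w) = 2*X
A(W, x) = √3
j = 32243/140 (j = 64486/280 = 64486*(1/280) = 32243/140 ≈ 230.31)
1/(A(-3, 2)*U(a(0), -34) + j) = 1/(√3*(2*7) + 32243/140) = 1/(√3*14 + 32243/140) = 1/(14*√3 + 32243/140) = 1/(32243/140 + 14*√3)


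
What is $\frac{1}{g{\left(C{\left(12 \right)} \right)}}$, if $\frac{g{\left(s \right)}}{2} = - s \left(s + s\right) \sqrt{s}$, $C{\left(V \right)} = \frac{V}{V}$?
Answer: $- \frac{1}{4} \approx -0.25$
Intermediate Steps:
$C{\left(V \right)} = 1$
$g{\left(s \right)} = - 4 s^{\frac{5}{2}}$ ($g{\left(s \right)} = 2 \left(- s \left(s + s\right) \sqrt{s}\right) = 2 \left(- s 2 s \sqrt{s}\right) = 2 \left(- 2 s^{2} \sqrt{s}\right) = 2 \left(- 2 s^{\frac{5}{2}}\right) = - 4 s^{\frac{5}{2}}$)
$\frac{1}{g{\left(C{\left(12 \right)} \right)}} = \frac{1}{\left(-4\right) 1^{\frac{5}{2}}} = \frac{1}{\left(-4\right) 1} = \frac{1}{-4} = - \frac{1}{4}$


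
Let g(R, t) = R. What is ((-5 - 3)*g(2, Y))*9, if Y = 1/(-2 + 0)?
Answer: -144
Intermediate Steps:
Y = -½ (Y = 1/(-2) = -½ ≈ -0.50000)
((-5 - 3)*g(2, Y))*9 = ((-5 - 3)*2)*9 = -8*2*9 = -16*9 = -144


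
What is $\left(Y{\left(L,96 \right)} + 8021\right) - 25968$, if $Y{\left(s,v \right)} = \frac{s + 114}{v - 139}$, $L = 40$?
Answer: $- \frac{771875}{43} \approx -17951.0$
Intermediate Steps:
$Y{\left(s,v \right)} = \frac{114 + s}{-139 + v}$
$\left(Y{\left(L,96 \right)} + 8021\right) - 25968 = \left(\frac{114 + 40}{-139 + 96} + 8021\right) - 25968 = \left(\frac{1}{-43} \cdot 154 + 8021\right) - 25968 = \left(\left(- \frac{1}{43}\right) 154 + 8021\right) - 25968 = \left(- \frac{154}{43} + 8021\right) - 25968 = \frac{344749}{43} - 25968 = - \frac{771875}{43}$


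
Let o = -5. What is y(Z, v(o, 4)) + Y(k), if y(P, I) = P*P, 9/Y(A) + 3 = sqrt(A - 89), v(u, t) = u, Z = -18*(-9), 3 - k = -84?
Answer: 288657/11 - 9*I*sqrt(2)/11 ≈ 26242.0 - 1.1571*I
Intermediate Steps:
k = 87 (k = 3 - 1*(-84) = 3 + 84 = 87)
Z = 162
Y(A) = 9/(-3 + sqrt(-89 + A)) (Y(A) = 9/(-3 + sqrt(A - 89)) = 9/(-3 + sqrt(-89 + A)))
y(P, I) = P**2
y(Z, v(o, 4)) + Y(k) = 162**2 + 9/(-3 + sqrt(-89 + 87)) = 26244 + 9/(-3 + sqrt(-2)) = 26244 + 9/(-3 + I*sqrt(2))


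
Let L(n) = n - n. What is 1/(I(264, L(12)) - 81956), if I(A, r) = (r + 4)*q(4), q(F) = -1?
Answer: -1/81960 ≈ -1.2201e-5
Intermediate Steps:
L(n) = 0
I(A, r) = -4 - r (I(A, r) = (r + 4)*(-1) = (4 + r)*(-1) = -4 - r)
1/(I(264, L(12)) - 81956) = 1/((-4 - 1*0) - 81956) = 1/((-4 + 0) - 81956) = 1/(-4 - 81956) = 1/(-81960) = -1/81960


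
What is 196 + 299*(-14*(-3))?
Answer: 12754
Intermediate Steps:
196 + 299*(-14*(-3)) = 196 + 299*42 = 196 + 12558 = 12754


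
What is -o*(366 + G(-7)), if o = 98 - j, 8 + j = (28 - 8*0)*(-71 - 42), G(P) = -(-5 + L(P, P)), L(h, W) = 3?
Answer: -1203360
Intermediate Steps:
G(P) = 2 (G(P) = -(-5 + 3) = -1*(-2) = 2)
j = -3172 (j = -8 + (28 - 8*0)*(-71 - 42) = -8 + (28 + 0)*(-113) = -8 + 28*(-113) = -8 - 3164 = -3172)
o = 3270 (o = 98 - 1*(-3172) = 98 + 3172 = 3270)
-o*(366 + G(-7)) = -3270*(366 + 2) = -3270*368 = -1*1203360 = -1203360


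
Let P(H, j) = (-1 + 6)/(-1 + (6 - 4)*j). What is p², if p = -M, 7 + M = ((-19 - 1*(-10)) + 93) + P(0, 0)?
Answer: 5184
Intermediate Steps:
P(H, j) = 5/(-1 + 2*j)
M = 72 (M = -7 + (((-19 - 1*(-10)) + 93) + 5/(-1 + 2*0)) = -7 + (((-19 + 10) + 93) + 5/(-1 + 0)) = -7 + ((-9 + 93) + 5/(-1)) = -7 + (84 + 5*(-1)) = -7 + (84 - 5) = -7 + 79 = 72)
p = -72 (p = -1*72 = -72)
p² = (-72)² = 5184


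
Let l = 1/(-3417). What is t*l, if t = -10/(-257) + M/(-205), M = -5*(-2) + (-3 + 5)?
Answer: 1034/180024645 ≈ 5.7437e-6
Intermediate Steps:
M = 12 (M = 10 + 2 = 12)
t = -1034/52685 (t = -10/(-257) + 12/(-205) = -10*(-1/257) + 12*(-1/205) = 10/257 - 12/205 = -1034/52685 ≈ -0.019626)
l = -1/3417 ≈ -0.00029265
t*l = -1034/52685*(-1/3417) = 1034/180024645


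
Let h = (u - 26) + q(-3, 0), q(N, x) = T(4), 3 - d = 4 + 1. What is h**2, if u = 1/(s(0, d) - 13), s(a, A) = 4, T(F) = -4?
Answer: 73441/81 ≈ 906.68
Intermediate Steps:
d = -2 (d = 3 - (4 + 1) = 3 - 1*5 = 3 - 5 = -2)
q(N, x) = -4
u = -1/9 (u = 1/(4 - 13) = 1/(-9) = -1/9 ≈ -0.11111)
h = -271/9 (h = (-1/9 - 26) - 4 = -235/9 - 4 = -271/9 ≈ -30.111)
h**2 = (-271/9)**2 = 73441/81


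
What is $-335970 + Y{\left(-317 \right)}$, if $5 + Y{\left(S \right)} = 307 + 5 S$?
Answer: $-337253$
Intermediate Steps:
$Y{\left(S \right)} = 302 + 5 S$ ($Y{\left(S \right)} = -5 + \left(307 + 5 S\right) = 302 + 5 S$)
$-335970 + Y{\left(-317 \right)} = -335970 + \left(302 + 5 \left(-317\right)\right) = -335970 + \left(302 - 1585\right) = -335970 - 1283 = -337253$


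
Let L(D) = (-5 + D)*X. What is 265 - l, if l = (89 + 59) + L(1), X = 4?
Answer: 133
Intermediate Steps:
L(D) = -20 + 4*D (L(D) = (-5 + D)*4 = -20 + 4*D)
l = 132 (l = (89 + 59) + (-20 + 4*1) = 148 + (-20 + 4) = 148 - 16 = 132)
265 - l = 265 - 1*132 = 265 - 132 = 133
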